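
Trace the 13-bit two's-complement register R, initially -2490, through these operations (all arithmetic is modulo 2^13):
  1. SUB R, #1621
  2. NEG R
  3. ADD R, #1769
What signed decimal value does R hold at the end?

-2312

Start: R = -2490 = 1011001000110.
R = -2490 − 1621 = -4111; wraps to 4081 = 0111111110001
R = −(4081) = -4081 = 1000000001111
R = -4081 + 1769 = -2312 = 1011011111000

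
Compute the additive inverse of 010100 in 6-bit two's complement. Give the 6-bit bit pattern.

Invert: 101011. Add 1: 101100.
Check: 010100 = 20, 101100 = -20.

101100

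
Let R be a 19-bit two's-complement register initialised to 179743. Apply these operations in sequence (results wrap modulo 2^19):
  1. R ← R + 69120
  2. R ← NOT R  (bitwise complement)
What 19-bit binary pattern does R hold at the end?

1000011001111100000

Start: R = 179743 = 0101011111000011111.
R = 179743 + 69120 = 248863 = 0111100110000011111
R = NOT 0111100110000011111 = 1000011001111100000 = -248864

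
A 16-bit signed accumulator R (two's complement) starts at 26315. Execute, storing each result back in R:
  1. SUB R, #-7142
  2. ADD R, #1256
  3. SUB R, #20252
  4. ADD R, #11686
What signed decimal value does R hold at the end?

26147

Start: R = 26315 = 0110011011001011.
R = 26315 − (-7142) = 33457; wraps to -32079 = 1000001010110001
R = -32079 + 1256 = -30823 = 1000011110011001
R = -30823 − 20252 = -51075; wraps to 14461 = 0011100001111101
R = 14461 + 11686 = 26147 = 0110011000100011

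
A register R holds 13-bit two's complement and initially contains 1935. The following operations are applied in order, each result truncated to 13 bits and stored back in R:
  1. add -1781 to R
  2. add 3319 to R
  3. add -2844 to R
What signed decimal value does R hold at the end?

629

Start: R = 1935 = 0011110001111.
R = 1935 + (-1781) = 154 = 0000010011010
R = 154 + 3319 = 3473 = 0110110010001
R = 3473 + (-2844) = 629 = 0001001110101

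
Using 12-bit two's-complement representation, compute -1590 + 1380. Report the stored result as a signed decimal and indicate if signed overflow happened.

-210; no overflow

-1590 → 100111001010
1380 → 010101100100
  100111001010
+ 010101100100
= 111100101110
Result 111100101110: MSB = 1 → 3886 − 4096 = -210.
Addends have opposite signs, so signed overflow cannot occur.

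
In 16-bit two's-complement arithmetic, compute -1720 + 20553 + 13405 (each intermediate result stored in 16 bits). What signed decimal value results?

32238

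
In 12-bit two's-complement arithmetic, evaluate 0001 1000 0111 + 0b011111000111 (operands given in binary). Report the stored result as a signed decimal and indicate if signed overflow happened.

0001 1000 0111 → 000110000111 = 391 (signed)
0b011111000111 → 011111000111 = 1991 (signed)
  000110000111
+ 011111000111
= 100101001110
Result 100101001110: MSB = 1 → 2382 − 4096 = -1714.
Both addends are non-negative but the stored result is negative: signed overflow. The true value 391 + 1991 = 2382 lies outside [-2048, 2047].

-1714; overflow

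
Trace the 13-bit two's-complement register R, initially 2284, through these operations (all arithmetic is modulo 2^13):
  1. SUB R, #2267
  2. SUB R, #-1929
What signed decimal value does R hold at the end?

1946

Start: R = 2284 = 0100011101100.
R = 2284 − 2267 = 17 = 0000000010001
R = 17 − (-1929) = 1946 = 0011110011010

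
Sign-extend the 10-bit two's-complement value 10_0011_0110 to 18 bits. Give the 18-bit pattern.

111111111000110110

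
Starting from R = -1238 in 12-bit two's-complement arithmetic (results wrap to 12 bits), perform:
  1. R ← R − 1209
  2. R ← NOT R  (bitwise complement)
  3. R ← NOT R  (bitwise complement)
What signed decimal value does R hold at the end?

Start: R = -1238 = 101100101010.
R = -1238 − 1209 = -2447; wraps to 1649 = 011001110001
R = NOT 011001110001 = 100110001110 = -1650
R = NOT 100110001110 = 011001110001 = 1649

1649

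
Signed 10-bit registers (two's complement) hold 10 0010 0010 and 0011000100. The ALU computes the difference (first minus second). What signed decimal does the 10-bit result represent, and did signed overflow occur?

10 0010 0010 → 1000100010 = -478 (signed)
0011000100 = 196 (signed)
Subtract via negate-and-add: invert 0011000100 + 1 = 1100111100 (i.e. -196).
  1000100010
+ 1100111100
= 0101011110  (discard carry-out 1)
Result 0101011110: MSB = 0 → value 350.
Both addends (after negating the subtrahend) are negative but the stored result is non-negative: signed overflow. The true value -478 − 196 = -674 lies outside [-512, 511].

350; overflow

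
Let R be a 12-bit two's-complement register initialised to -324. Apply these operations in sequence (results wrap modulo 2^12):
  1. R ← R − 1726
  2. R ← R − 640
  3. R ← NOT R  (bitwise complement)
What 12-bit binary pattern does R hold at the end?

101010000001

Start: R = -324 = 111010111100.
R = -324 − 1726 = -2050; wraps to 2046 = 011111111110
R = 2046 − 640 = 1406 = 010101111110
R = NOT 010101111110 = 101010000001 = -1407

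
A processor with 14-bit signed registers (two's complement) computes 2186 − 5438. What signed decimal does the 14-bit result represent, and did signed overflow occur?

2186 → 00100010001010
5438 → 01010100111110
Subtract via negate-and-add: invert 01010100111110 + 1 = 10101011000010 (i.e. -5438).
  00100010001010
+ 10101011000010
= 11001101001100
Result 11001101001100: MSB = 1 → 13132 − 16384 = -3252.
Addends (after negating the subtrahend) have opposite signs, so signed overflow cannot occur.

-3252; no overflow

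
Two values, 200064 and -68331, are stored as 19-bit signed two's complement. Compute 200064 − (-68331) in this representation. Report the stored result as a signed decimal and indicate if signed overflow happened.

-255893; overflow

200064 → 0110000110110000000
-68331 → 1101111010100010101
Subtract via negate-and-add: invert 1101111010100010101 + 1 = 0010000101011101011 (i.e. 68331).
  0110000110110000000
+ 0010000101011101011
= 1000001100001101011
Result 1000001100001101011: MSB = 1 → 268395 − 524288 = -255893.
Both addends (after negating the subtrahend) are non-negative but the stored result is negative: signed overflow. The true value 200064 − (-68331) = 268395 lies outside [-262144, 262143].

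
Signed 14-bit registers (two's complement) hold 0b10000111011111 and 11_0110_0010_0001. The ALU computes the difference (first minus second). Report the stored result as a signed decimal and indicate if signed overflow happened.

0b10000111011111 → 10000111011111 = -7713 (signed)
11_0110_0010_0001 → 11011000100001 = -2527 (signed)
Subtract via negate-and-add: invert 11011000100001 + 1 = 00100111011111 (i.e. 2527).
  10000111011111
+ 00100111011111
= 10101110111110
Result 10101110111110: MSB = 1 → 11198 − 16384 = -5186.
Addends (after negating the subtrahend) have opposite signs, so signed overflow cannot occur.

-5186; no overflow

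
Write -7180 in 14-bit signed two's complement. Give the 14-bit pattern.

|-7180| = 7180 = 01110000001100 in 14 bits.
Invert the bits: 10001111110011. Add 1: 10001111110100.
Check: 10001111110100 reads as 9204 − 16384 = -7180.

10001111110100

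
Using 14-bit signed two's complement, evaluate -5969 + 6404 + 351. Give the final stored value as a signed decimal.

-5969 + 6404 = 435 (00000110110011)
435 + 351 = 786 (00001100010010)

786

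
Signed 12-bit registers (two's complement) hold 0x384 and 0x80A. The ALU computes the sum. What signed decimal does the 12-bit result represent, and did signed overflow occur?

0x384 = 001110000100 = 900 (signed)
0x80A = 100000001010 = -2038 (signed)
  001110000100
+ 100000001010
= 101110001110
Result 101110001110: MSB = 1 → 2958 − 4096 = -1138.
Addends have opposite signs, so signed overflow cannot occur.

-1138; no overflow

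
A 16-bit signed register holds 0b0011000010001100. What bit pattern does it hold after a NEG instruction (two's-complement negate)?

1100111101110100

Invert: 1100111101110011. Add 1: 1100111101110100.
Check: 0011000010001100 = 12428, 1100111101110100 = -12428.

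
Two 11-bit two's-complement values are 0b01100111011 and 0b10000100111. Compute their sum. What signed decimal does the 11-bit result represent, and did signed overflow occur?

-158; no overflow

0b01100111011 → 01100111011 = 827 (signed)
0b10000100111 → 10000100111 = -985 (signed)
  01100111011
+ 10000100111
= 11101100010
Result 11101100010: MSB = 1 → 1890 − 2048 = -158.
Addends have opposite signs, so signed overflow cannot occur.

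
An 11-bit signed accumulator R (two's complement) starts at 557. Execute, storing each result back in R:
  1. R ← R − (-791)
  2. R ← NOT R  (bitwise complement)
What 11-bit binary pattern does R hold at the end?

Start: R = 557 = 01000101101.
R = 557 − (-791) = 1348; wraps to -700 = 10101000100
R = NOT 10101000100 = 01010111011 = 699

01010111011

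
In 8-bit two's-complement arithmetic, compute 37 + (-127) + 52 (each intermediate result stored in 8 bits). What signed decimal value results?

37 + (-127) = -90 (10100110)
-90 + 52 = -38 (11011010)

-38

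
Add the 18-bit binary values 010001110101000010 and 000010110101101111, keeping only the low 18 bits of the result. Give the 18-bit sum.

010100101010110001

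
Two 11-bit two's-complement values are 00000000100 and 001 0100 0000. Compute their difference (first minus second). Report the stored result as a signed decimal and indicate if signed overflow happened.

00000000100 = 4 (signed)
001 0100 0000 → 00101000000 = 320 (signed)
Subtract via negate-and-add: invert 00101000000 + 1 = 11011000000 (i.e. -320).
  00000000100
+ 11011000000
= 11011000100
Result 11011000100: MSB = 1 → 1732 − 2048 = -316.
Addends (after negating the subtrahend) have opposite signs, so signed overflow cannot occur.

-316; no overflow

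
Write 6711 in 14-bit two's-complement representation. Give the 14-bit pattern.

6711 is non-negative, so write it directly in 14 bits: 01101000110111.

01101000110111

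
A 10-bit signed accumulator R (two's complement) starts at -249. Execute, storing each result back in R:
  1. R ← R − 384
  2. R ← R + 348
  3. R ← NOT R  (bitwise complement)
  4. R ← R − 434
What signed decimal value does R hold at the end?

-150

Start: R = -249 = 1100000111.
R = -249 − 384 = -633; wraps to 391 = 0110000111
R = 391 + 348 = 739; wraps to -285 = 1011100011
R = NOT 1011100011 = 0100011100 = 284
R = 284 − 434 = -150 = 1101101010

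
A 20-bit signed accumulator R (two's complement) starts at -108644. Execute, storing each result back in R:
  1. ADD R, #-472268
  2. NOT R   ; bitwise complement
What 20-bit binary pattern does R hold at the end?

Start: R = -108644 = 11100101011110011100.
R = -108644 + (-472268) = -580912; wraps to 467664 = 01110010001011010000
R = NOT 01110010001011010000 = 10001101110100101111 = -467665

10001101110100101111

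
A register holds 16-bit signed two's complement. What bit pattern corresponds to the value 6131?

0001011111110011

6131 is non-negative, so write it directly in 16 bits: 0001011111110011.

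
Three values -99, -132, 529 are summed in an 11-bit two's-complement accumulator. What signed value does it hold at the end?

-99 + (-132) = -231 (11100011001)
-231 + 529 = 298 (00100101010)

298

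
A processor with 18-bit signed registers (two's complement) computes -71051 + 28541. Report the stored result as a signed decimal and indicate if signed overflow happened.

-42510; no overflow

-71051 → 101110101001110101
28541 → 000110111101111101
  101110101001110101
+ 000110111101111101
= 110101100111110010
Result 110101100111110010: MSB = 1 → 219634 − 262144 = -42510.
Addends have opposite signs, so signed overflow cannot occur.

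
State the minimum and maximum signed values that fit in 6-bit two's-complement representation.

Minimum: −2^5 = -32.
Maximum: 2^5 − 1 = 31.

min = -32, max = 31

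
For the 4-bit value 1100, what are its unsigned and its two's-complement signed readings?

Unsigned: 1100 = 12.
Signed: MSB=1 → 12 − 16 = -4.

unsigned = 12, signed = -4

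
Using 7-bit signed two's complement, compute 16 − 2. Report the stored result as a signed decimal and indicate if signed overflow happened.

16 → 0010000
2 → 0000010
Subtract via negate-and-add: invert 0000010 + 1 = 1111110 (i.e. -2).
  0010000
+ 1111110
= 0001110  (discard carry-out 1)
Result 0001110: MSB = 0 → value 14.
Addends (after negating the subtrahend) have opposite signs, so signed overflow cannot occur.

14; no overflow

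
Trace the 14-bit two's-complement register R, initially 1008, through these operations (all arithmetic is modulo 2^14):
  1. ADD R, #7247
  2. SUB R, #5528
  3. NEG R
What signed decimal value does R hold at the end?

-2727

Start: R = 1008 = 00001111110000.
R = 1008 + 7247 = 8255; wraps to -8129 = 10000000111111
R = -8129 − 5528 = -13657; wraps to 2727 = 00101010100111
R = −(2727) = -2727 = 11010101011001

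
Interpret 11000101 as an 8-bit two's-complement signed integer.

MSB is 1, so the value is negative.
Invert: 00111010. Add 1: 00111011 = 59. So the value is −59.

-59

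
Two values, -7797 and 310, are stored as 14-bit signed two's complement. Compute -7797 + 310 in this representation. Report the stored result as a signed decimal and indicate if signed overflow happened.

-7797 → 10000110001011
310 → 00000100110110
  10000110001011
+ 00000100110110
= 10001011000001
Result 10001011000001: MSB = 1 → 8897 − 16384 = -7487.
Addends have opposite signs, so signed overflow cannot occur.

-7487; no overflow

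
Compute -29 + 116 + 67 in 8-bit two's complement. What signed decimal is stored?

-102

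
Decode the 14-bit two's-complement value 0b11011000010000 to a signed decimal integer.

MSB is 1, so the value is negative.
Unsigned reading: 13840. Subtract 2^14 = 16384: 13840 − 16384 = -2544.

-2544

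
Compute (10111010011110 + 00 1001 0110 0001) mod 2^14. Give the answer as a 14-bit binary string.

11011111111111

  10111010011110
+ 00100101100001
= 11011111111111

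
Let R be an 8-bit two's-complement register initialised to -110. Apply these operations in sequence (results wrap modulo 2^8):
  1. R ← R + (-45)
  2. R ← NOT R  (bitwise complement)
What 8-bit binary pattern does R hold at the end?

Start: R = -110 = 10010010.
R = -110 + (-45) = -155; wraps to 101 = 01100101
R = NOT 01100101 = 10011010 = -102

10011010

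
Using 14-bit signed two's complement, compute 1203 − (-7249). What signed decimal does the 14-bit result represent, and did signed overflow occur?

-7932; overflow

1203 → 00010010110011
-7249 → 10001110101111
Subtract via negate-and-add: invert 10001110101111 + 1 = 01110001010001 (i.e. 7249).
  00010010110011
+ 01110001010001
= 10000100000100
Result 10000100000100: MSB = 1 → 8452 − 16384 = -7932.
Both addends (after negating the subtrahend) are non-negative but the stored result is negative: signed overflow. The true value 1203 − (-7249) = 8452 lies outside [-8192, 8191].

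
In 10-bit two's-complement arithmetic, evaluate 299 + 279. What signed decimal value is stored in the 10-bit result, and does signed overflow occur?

-446; overflow

299 → 0100101011
279 → 0100010111
  0100101011
+ 0100010111
= 1001000010
Result 1001000010: MSB = 1 → 578 − 1024 = -446.
Both addends are non-negative but the stored result is negative: signed overflow. The true value 299 + 279 = 578 lies outside [-512, 511].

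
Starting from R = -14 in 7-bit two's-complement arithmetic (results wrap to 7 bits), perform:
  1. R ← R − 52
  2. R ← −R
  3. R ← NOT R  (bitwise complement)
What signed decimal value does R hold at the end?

61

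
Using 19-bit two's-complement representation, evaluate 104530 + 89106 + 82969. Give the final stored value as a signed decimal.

104530 + 89106 = 193636 (0101111010001100100)
193636 + 82969 = 276605 → wraps to -247683 (1000011100001111101)

-247683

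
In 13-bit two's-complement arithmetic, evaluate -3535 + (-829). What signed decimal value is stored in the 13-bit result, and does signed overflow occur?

-3535 → 1001000110001
-829 → 1110011000011
  1001000110001
+ 1110011000011
= 0111011110100  (discard carry-out 1)
Result 0111011110100: MSB = 0 → value 3828.
Both addends are negative but the stored result is non-negative: signed overflow. The true value -3535 + (-829) = -4364 lies outside [-4096, 4095].

3828; overflow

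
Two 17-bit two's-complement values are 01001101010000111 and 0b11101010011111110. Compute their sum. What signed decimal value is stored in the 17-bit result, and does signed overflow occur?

01001101010000111 = 39559 (signed)
0b11101010011111110 → 11101010011111110 = -11010 (signed)
  01001101010000111
+ 11101010011111110
= 00110111110000101  (discard carry-out 1)
Result 00110111110000101: MSB = 0 → value 28549.
Addends have opposite signs, so signed overflow cannot occur.

28549; no overflow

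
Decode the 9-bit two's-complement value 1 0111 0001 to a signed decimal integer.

-143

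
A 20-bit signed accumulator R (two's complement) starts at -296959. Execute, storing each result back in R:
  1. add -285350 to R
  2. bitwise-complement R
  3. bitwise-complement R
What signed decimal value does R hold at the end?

Start: R = -296959 = 10110111100000000001.
R = -296959 + (-285350) = -582309; wraps to 466267 = 01110001110101011011
R = NOT 01110001110101011011 = 10001110001010100100 = -466268
R = NOT 10001110001010100100 = 01110001110101011011 = 466267

466267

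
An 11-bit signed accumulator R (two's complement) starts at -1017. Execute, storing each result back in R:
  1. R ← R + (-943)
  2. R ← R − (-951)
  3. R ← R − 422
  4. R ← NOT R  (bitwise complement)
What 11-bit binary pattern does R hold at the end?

10110010110

Start: R = -1017 = 10000000111.
R = -1017 + (-943) = -1960; wraps to 88 = 00001011000
R = 88 − (-951) = 1039; wraps to -1009 = 10000001111
R = -1009 − 422 = -1431; wraps to 617 = 01001101001
R = NOT 01001101001 = 10110010110 = -618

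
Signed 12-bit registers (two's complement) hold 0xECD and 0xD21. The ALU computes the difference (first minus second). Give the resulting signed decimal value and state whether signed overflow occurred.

428; no overflow

0xECD = 111011001101 = -307 (signed)
0xD21 = 110100100001 = -735 (signed)
Subtract via negate-and-add: invert 110100100001 + 1 = 001011011111 (i.e. 735).
  111011001101
+ 001011011111
= 000110101100  (discard carry-out 1)
Result 000110101100: MSB = 0 → value 428.
Addends (after negating the subtrahend) have opposite signs, so signed overflow cannot occur.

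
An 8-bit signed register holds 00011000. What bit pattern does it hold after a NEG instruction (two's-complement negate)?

Invert: 11100111. Add 1: 11101000.
Check: 00011000 = 24, 11101000 = -24.

11101000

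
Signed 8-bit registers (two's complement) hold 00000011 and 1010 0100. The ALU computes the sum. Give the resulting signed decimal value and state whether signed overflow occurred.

00000011 = 3 (signed)
1010 0100 → 10100100 = -92 (signed)
  00000011
+ 10100100
= 10100111
Result 10100111: MSB = 1 → 167 − 256 = -89.
Addends have opposite signs, so signed overflow cannot occur.

-89; no overflow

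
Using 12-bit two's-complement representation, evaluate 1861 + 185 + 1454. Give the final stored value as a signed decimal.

1861 + 185 = 2046 (011111111110)
2046 + 1454 = 3500 → wraps to -596 (110110101100)

-596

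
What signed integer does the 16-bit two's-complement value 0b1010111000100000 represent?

-20960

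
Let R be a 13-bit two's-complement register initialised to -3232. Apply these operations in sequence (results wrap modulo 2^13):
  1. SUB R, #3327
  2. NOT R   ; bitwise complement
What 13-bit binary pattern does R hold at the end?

1100110011110

Start: R = -3232 = 1001101100000.
R = -3232 − 3327 = -6559; wraps to 1633 = 0011001100001
R = NOT 0011001100001 = 1100110011110 = -1634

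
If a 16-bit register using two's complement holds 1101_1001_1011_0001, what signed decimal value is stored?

-9807

MSB is 1, so the value is negative.
Unsigned reading: 55729. Subtract 2^16 = 65536: 55729 − 65536 = -9807.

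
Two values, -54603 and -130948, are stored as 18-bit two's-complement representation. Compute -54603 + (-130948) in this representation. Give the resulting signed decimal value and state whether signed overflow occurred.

76593; overflow

-54603 → 110010101010110101
-130948 → 100000000001111100
  110010101010110101
+ 100000000001111100
= 010010101100110001  (discard carry-out 1)
Result 010010101100110001: MSB = 0 → value 76593.
Both addends are negative but the stored result is non-negative: signed overflow. The true value -54603 + (-130948) = -185551 lies outside [-131072, 131071].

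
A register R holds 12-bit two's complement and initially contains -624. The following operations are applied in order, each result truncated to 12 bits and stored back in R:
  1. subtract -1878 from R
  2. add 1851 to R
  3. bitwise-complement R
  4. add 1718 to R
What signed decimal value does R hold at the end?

Start: R = -624 = 110110010000.
R = -624 − (-1878) = 1254 = 010011100110
R = 1254 + 1851 = 3105; wraps to -991 = 110000100001
R = NOT 110000100001 = 001111011110 = 990
R = 990 + 1718 = 2708; wraps to -1388 = 101010010100

-1388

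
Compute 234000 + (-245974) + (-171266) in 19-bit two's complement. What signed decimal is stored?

234000 + (-245974) = -11974 (1111101000100111010)
-11974 + (-171266) = -183240 (1010011010000111000)

-183240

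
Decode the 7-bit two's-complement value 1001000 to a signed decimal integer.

-56

MSB is 1, so the value is negative.
Unsigned reading: 72. Subtract 2^7 = 128: 72 − 128 = -56.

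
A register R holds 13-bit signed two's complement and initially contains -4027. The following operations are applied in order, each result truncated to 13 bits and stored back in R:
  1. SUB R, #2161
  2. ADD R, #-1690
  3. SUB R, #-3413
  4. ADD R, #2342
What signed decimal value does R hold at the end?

-2123

Start: R = -4027 = 1000001000101.
R = -4027 − 2161 = -6188; wraps to 2004 = 0011111010100
R = 2004 + (-1690) = 314 = 0000100111010
R = 314 − (-3413) = 3727 = 0111010001111
R = 3727 + 2342 = 6069; wraps to -2123 = 1011110110101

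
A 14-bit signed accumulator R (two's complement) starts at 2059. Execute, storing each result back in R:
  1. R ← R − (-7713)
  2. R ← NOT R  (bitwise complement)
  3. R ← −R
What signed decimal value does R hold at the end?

-6611

Start: R = 2059 = 00100000001011.
R = 2059 − (-7713) = 9772; wraps to -6612 = 10011000101100
R = NOT 10011000101100 = 01100111010011 = 6611
R = −(6611) = -6611 = 10011000101101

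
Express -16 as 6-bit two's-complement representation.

110000

|-16| = 16 = 010000 in 6 bits.
Invert the bits: 101111. Add 1: 110000.
Check: 110000 reads as 48 − 64 = -16.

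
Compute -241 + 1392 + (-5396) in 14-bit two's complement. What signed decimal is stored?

-4245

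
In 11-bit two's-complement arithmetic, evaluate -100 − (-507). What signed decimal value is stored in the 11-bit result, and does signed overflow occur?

-100 → 11110011100
-507 → 11000000101
Subtract via negate-and-add: invert 11000000101 + 1 = 00111111011 (i.e. 507).
  11110011100
+ 00111111011
= 00110010111  (discard carry-out 1)
Result 00110010111: MSB = 0 → value 407.
Addends (after negating the subtrahend) have opposite signs, so signed overflow cannot occur.

407; no overflow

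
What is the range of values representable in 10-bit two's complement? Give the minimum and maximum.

Minimum: −2^9 = -512.
Maximum: 2^9 − 1 = 511.

min = -512, max = 511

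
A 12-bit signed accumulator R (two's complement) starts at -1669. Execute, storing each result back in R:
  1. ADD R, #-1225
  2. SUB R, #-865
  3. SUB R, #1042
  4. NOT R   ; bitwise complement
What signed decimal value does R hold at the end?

-1026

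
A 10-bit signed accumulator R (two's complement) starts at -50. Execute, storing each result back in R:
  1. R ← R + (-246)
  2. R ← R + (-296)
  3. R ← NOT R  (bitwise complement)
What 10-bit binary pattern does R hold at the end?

1001001111

Start: R = -50 = 1111001110.
R = -50 + (-246) = -296 = 1011011000
R = -296 + (-296) = -592; wraps to 432 = 0110110000
R = NOT 0110110000 = 1001001111 = -433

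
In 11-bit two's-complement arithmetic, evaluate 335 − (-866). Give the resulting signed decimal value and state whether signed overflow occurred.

-847; overflow

335 → 00101001111
-866 → 10010011110
Subtract via negate-and-add: invert 10010011110 + 1 = 01101100010 (i.e. 866).
  00101001111
+ 01101100010
= 10010110001
Result 10010110001: MSB = 1 → 1201 − 2048 = -847.
Both addends (after negating the subtrahend) are non-negative but the stored result is negative: signed overflow. The true value 335 − (-866) = 1201 lies outside [-1024, 1023].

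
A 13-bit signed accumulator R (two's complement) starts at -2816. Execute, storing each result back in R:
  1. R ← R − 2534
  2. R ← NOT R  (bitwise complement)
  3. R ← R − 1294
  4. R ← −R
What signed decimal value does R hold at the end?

Start: R = -2816 = 1010100000000.
R = -2816 − 2534 = -5350; wraps to 2842 = 0101100011010
R = NOT 0101100011010 = 1010011100101 = -2843
R = -2843 − 1294 = -4137; wraps to 4055 = 0111111010111
R = −(4055) = -4055 = 1000000101001

-4055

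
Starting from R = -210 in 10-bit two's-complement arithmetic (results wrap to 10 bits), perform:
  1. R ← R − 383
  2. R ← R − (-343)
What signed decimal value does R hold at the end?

-250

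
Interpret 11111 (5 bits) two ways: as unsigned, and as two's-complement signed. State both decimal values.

unsigned = 31, signed = -1

Unsigned: 11111 = 31.
Signed: MSB=1 → 31 − 32 = -1.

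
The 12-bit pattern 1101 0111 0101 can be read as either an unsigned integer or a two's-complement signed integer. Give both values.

unsigned = 3445, signed = -651

Unsigned: 110101110101 = 3445.
Signed: MSB=1 → 3445 − 4096 = -651.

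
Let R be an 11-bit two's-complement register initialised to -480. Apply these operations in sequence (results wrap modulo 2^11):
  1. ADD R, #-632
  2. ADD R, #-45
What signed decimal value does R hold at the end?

891

Start: R = -480 = 11000100000.
R = -480 + (-632) = -1112; wraps to 936 = 01110101000
R = 936 + (-45) = 891 = 01101111011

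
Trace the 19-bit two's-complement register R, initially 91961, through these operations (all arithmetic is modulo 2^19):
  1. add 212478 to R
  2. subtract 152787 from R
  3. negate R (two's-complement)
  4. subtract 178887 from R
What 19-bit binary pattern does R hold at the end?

Start: R = 91961 = 0010110011100111001.
R = 91961 + 212478 = 304439; wraps to -219849 = 1001010010100110111
R = -219849 − 152787 = -372636; wraps to 151652 = 0100101000001100100
R = −(151652) = -151652 = 1011010111110011100
R = -151652 − 178887 = -330539; wraps to 193749 = 0101111010011010101

0101111010011010101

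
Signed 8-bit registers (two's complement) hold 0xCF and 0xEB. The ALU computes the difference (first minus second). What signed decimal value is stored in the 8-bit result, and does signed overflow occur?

-28; no overflow

0xCF = 11001111 = -49 (signed)
0xEB = 11101011 = -21 (signed)
Subtract via negate-and-add: invert 11101011 + 1 = 00010101 (i.e. 21).
  11001111
+ 00010101
= 11100100
Result 11100100: MSB = 1 → 228 − 256 = -28.
Addends (after negating the subtrahend) have opposite signs, so signed overflow cannot occur.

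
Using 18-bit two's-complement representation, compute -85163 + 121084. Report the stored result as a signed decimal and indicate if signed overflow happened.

35921; no overflow

-85163 → 101011001101010101
121084 → 011101100011111100
  101011001101010101
+ 011101100011111100
= 001000110001010001  (discard carry-out 1)
Result 001000110001010001: MSB = 0 → value 35921.
Addends have opposite signs, so signed overflow cannot occur.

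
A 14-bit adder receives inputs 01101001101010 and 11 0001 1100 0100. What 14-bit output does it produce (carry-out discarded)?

  01101001101010
+ 11000111000100
= 00110000101110  (discard carry-out 1)

00110000101110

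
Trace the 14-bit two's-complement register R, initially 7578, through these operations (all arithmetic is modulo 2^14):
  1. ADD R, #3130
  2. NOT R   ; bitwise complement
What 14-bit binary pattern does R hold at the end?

Start: R = 7578 = 01110110011010.
R = 7578 + 3130 = 10708; wraps to -5676 = 10100111010100
R = NOT 10100111010100 = 01011000101011 = 5675

01011000101011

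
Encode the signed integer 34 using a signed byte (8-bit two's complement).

34 is non-negative, so write it directly in 8 bits: 00100010.

00100010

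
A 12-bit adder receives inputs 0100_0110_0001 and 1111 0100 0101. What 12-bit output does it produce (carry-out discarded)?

001110100110

  010001100001
+ 111101000101
= 001110100110  (discard carry-out 1)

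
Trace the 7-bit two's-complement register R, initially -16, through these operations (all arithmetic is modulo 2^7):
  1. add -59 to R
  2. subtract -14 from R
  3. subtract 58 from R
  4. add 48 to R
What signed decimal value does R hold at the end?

Start: R = -16 = 1110000.
R = -16 + (-59) = -75; wraps to 53 = 0110101
R = 53 − (-14) = 67; wraps to -61 = 1000011
R = -61 − 58 = -119; wraps to 9 = 0001001
R = 9 + 48 = 57 = 0111001

57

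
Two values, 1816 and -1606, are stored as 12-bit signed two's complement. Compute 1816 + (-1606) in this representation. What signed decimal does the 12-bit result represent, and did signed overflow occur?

210; no overflow

1816 → 011100011000
-1606 → 100110111010
  011100011000
+ 100110111010
= 000011010010  (discard carry-out 1)
Result 000011010010: MSB = 0 → value 210.
Addends have opposite signs, so signed overflow cannot occur.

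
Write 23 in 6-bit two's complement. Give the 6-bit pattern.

010111

23 is non-negative, so write it directly in 6 bits: 010111.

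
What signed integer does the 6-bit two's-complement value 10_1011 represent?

MSB is 1, so the value is negative.
Unsigned reading: 43. Subtract 2^6 = 64: 43 − 64 = -21.

-21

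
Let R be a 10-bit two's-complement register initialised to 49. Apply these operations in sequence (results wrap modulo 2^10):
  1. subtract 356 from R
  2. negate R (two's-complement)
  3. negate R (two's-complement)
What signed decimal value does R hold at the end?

-307

Start: R = 49 = 0000110001.
R = 49 − 356 = -307 = 1011001101
R = −(-307) = 307 = 0100110011
R = −(307) = -307 = 1011001101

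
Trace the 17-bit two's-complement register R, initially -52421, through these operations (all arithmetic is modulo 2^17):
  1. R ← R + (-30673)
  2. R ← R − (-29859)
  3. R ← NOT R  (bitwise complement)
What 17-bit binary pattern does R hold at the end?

01100111111110010

Start: R = -52421 = 10011001100111011.
R = -52421 + (-30673) = -83094; wraps to 47978 = 01011101101101010
R = 47978 − (-29859) = 77837; wraps to -53235 = 10011000000001101
R = NOT 10011000000001101 = 01100111111110010 = 53234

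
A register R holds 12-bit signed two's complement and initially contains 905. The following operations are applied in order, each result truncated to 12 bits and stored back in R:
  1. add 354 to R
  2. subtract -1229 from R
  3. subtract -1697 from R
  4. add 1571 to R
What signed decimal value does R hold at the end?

1660

Start: R = 905 = 001110001001.
R = 905 + 354 = 1259 = 010011101011
R = 1259 − (-1229) = 2488; wraps to -1608 = 100110111000
R = -1608 − (-1697) = 89 = 000001011001
R = 89 + 1571 = 1660 = 011001111100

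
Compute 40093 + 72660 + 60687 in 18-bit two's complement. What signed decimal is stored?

-88704

40093 + 72660 = 112753 (011011100001110001)
112753 + 60687 = 173440 → wraps to -88704 (101010010110000000)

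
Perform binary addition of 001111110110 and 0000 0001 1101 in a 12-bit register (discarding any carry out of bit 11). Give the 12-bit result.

010000010011

  001111110110
+ 000000011101
= 010000010011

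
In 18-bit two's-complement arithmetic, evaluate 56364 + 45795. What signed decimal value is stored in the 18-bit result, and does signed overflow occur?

102159; no overflow

56364 → 001101110000101100
45795 → 001011001011100011
  001101110000101100
+ 001011001011100011
= 011000111100001111
Result 011000111100001111: MSB = 0 → value 102159.
Both addends are non-negative and so is the stored result: no signed overflow.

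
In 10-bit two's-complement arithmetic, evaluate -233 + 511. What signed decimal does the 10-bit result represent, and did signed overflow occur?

278; no overflow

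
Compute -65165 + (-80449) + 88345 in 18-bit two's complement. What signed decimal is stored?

-57269

-65165 + (-80449) = -145614 → wraps to 116530 (011100011100110010)
116530 + 88345 = 204875 → wraps to -57269 (110010000001001011)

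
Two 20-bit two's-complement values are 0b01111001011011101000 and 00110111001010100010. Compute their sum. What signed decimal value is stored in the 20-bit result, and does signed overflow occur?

-325238; overflow

0b01111001011011101000 → 01111001011011101000 = 497384 (signed)
00110111001010100010 = 225954 (signed)
  01111001011011101000
+ 00110111001010100010
= 10110000100110001010
Result 10110000100110001010: MSB = 1 → 723338 − 1048576 = -325238.
Both addends are non-negative but the stored result is negative: signed overflow. The true value 497384 + 225954 = 723338 lies outside [-524288, 524287].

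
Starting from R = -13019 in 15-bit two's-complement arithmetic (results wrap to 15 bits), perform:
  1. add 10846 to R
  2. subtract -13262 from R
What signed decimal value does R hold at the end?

11089

Start: R = -13019 = 100110100100101.
R = -13019 + 10846 = -2173 = 111011110000011
R = -2173 − (-13262) = 11089 = 010101101010001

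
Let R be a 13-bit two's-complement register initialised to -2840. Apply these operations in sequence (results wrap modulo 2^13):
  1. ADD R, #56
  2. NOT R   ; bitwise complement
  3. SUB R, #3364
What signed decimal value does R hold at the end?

Start: R = -2840 = 1010011101000.
R = -2840 + 56 = -2784 = 1010100100000
R = NOT 1010100100000 = 0101011011111 = 2783
R = 2783 − 3364 = -581 = 1110110111011

-581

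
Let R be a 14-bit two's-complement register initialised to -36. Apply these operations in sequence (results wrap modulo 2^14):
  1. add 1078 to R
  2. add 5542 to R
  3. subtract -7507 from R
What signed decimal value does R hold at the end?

-2293

Start: R = -36 = 11111111011100.
R = -36 + 1078 = 1042 = 00010000010010
R = 1042 + 5542 = 6584 = 01100110111000
R = 6584 − (-7507) = 14091; wraps to -2293 = 11011100001011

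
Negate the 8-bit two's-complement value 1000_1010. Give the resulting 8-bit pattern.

01110110

Invert: 01110101. Add 1: 01110110.
Check: 10001010 = -118, 01110110 = 118.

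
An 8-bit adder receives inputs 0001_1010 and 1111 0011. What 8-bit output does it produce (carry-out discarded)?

00001101

  00011010
+ 11110011
= 00001101  (discard carry-out 1)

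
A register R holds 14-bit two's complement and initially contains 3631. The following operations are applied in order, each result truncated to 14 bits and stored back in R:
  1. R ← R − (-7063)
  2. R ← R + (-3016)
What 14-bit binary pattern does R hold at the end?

01110111111110

Start: R = 3631 = 00111000101111.
R = 3631 − (-7063) = 10694; wraps to -5690 = 10100111000110
R = -5690 + (-3016) = -8706; wraps to 7678 = 01110111111110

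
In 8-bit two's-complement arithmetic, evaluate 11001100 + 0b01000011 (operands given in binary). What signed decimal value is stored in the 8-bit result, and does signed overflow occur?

15; no overflow

11001100 = -52 (signed)
0b01000011 → 01000011 = 67 (signed)
  11001100
+ 01000011
= 00001111  (discard carry-out 1)
Result 00001111: MSB = 0 → value 15.
Addends have opposite signs, so signed overflow cannot occur.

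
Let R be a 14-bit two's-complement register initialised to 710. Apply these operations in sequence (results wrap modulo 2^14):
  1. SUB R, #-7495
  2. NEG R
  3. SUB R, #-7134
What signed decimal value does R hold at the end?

-1071

Start: R = 710 = 00001011000110.
R = 710 − (-7495) = 8205; wraps to -8179 = 10000000001101
R = −(-8179) = 8179 = 01111111110011
R = 8179 − (-7134) = 15313; wraps to -1071 = 11101111010001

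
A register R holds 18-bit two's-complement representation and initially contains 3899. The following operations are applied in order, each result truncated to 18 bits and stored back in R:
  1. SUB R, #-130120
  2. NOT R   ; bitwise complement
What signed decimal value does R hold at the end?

128124

Start: R = 3899 = 000000111100111011.
R = 3899 − (-130120) = 134019; wraps to -128125 = 100000101110000011
R = NOT 100000101110000011 = 011111010001111100 = 128124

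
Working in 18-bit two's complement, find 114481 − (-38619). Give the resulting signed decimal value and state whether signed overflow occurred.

-109044; overflow

114481 → 011011111100110001
-38619 → 110110100100100101
Subtract via negate-and-add: invert 110110100100100101 + 1 = 001001011011011011 (i.e. 38619).
  011011111100110001
+ 001001011011011011
= 100101011000001100
Result 100101011000001100: MSB = 1 → 153100 − 262144 = -109044.
Both addends (after negating the subtrahend) are non-negative but the stored result is negative: signed overflow. The true value 114481 − (-38619) = 153100 lies outside [-131072, 131071].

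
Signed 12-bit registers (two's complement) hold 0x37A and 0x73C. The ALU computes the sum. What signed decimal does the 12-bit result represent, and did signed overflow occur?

-1354; overflow

0x37A = 001101111010 = 890 (signed)
0x73C = 011100111100 = 1852 (signed)
  001101111010
+ 011100111100
= 101010110110
Result 101010110110: MSB = 1 → 2742 − 4096 = -1354.
Both addends are non-negative but the stored result is negative: signed overflow. The true value 890 + 1852 = 2742 lies outside [-2048, 2047].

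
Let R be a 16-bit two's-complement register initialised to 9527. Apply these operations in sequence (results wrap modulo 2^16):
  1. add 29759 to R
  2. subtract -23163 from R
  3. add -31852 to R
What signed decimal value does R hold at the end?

30597

Start: R = 9527 = 0010010100110111.
R = 9527 + 29759 = 39286; wraps to -26250 = 1001100101110110
R = -26250 − (-23163) = -3087 = 1111001111110001
R = -3087 + (-31852) = -34939; wraps to 30597 = 0111011110000101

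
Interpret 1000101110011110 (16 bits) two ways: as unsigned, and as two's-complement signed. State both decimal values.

unsigned = 35742, signed = -29794

Unsigned: 1000101110011110 = 35742.
Signed: MSB=1 → 35742 − 65536 = -29794.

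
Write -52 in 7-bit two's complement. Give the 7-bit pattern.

1001100

|-52| = 52 = 0110100 in 7 bits.
Invert the bits: 1001011. Add 1: 1001100.
Check: 1001100 reads as 76 − 128 = -52.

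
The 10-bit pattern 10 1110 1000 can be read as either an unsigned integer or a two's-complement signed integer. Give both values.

unsigned = 744, signed = -280

Unsigned: 1011101000 = 744.
Signed: MSB=1 → 744 − 1024 = -280.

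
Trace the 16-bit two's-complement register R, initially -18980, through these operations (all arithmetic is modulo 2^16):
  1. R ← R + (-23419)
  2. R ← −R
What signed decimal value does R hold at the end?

-23137

Start: R = -18980 = 1011010111011100.
R = -18980 + (-23419) = -42399; wraps to 23137 = 0101101001100001
R = −(23137) = -23137 = 1010010110011111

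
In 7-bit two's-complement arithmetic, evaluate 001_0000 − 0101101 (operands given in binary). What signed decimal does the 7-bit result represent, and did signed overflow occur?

001_0000 → 0010000 = 16 (signed)
0101101 = 45 (signed)
Subtract via negate-and-add: invert 0101101 + 1 = 1010011 (i.e. -45).
  0010000
+ 1010011
= 1100011
Result 1100011: MSB = 1 → 99 − 128 = -29.
Addends (after negating the subtrahend) have opposite signs, so signed overflow cannot occur.

-29; no overflow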